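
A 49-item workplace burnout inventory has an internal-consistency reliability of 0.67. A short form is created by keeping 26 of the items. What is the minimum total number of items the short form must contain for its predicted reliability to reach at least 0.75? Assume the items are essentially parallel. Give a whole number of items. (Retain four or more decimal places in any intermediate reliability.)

73

Short-form reliability: n = 26/49 = 0.5306; r_26 = n·r/(1+(n−1)r) ≈ 0.5186
Length factor from the short form to reach 0.75: n' = 0.75(1 − 0.5186) / [0.5186(1 − 0.75)] ≈ 2.7848
Total items = 2.7848 × 26 = 72.40, rounded up to 73.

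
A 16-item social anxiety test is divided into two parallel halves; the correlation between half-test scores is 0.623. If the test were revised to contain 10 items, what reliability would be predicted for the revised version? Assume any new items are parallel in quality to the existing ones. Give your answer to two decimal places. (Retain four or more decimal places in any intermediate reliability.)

0.67

First correct the split-half correlation to full-test reliability: r_full = 2 × 0.623 / (1 + 0.623) ≈ 0.7677
Then adjust to 10 items: n = 10/16 = 0.6250
r_new = n·r_full / (1 + (n − 1)·r_full) = 0.4798 / 0.7121 ≈ 0.6738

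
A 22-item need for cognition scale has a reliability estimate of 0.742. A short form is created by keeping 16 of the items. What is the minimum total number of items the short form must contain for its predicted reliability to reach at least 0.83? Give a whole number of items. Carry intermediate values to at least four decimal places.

38

First, r for the 16-item form: n = 16/22 = 0.7273, so r_16 = 0.7273·0.742/(1 + (0.7273 − 1)·0.742) = 0.6766
Then solve for n' with r_old = 0.6766, r_target = 0.83: n' = 0.83(1 − 0.6766)/[0.6766(1 − 0.83)] = 2.3337
Items = 2.3337 × 16 ≈ 37.34 → 38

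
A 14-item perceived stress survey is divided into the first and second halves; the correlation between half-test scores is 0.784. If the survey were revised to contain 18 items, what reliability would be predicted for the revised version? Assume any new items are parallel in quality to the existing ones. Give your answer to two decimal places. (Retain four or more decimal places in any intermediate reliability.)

Full-test reliability from the split-half r: r_full = 2(0.784)/(1 + 0.784) = 0.8789
Then adjust to 18 items: n = 18/14 = 1.2857
r_new = n·r_full / (1 + (n − 1)·r_full) = 1.1300 / 1.2511 ≈ 0.9032

0.90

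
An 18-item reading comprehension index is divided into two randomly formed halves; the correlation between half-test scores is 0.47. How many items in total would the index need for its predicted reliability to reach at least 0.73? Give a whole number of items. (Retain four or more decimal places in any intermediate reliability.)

28

r_full = 2(0.47)/(1 + 0.47) = 0.6395
n = r_tgt(1 − r_full) / [r_full(1 − r_tgt)] = 0.73 × 0.3605 / (0.6395 × 0.27) ≈ 1.5241
Items = 1.5241 × 18 ≈ 27.43 → 28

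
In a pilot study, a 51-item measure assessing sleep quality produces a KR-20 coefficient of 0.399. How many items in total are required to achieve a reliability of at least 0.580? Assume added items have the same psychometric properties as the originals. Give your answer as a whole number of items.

Invert Spearman-Brown to solve for n:
n = r*(1 − r) / [ r (1 − r*) ]
n = 0.580 × (1 − 0.399) / [ 0.399 × (1 − 0.580) ]
n = 0.348580 / 0.167580 ≈ 2.0801
2.0801 × 51 = 106.09 → 107 items

107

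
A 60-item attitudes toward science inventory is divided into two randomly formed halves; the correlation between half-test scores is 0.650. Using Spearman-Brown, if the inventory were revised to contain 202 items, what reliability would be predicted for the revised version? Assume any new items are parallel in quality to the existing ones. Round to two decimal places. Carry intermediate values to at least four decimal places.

0.93

Full-test reliability from the split-half r: r_full = 2(0.650)/(1 + 0.650) = 0.7879
Length factor from 60 to 202 items: n = 202/60 = 3.3667
r_new = n·r_full / (1 + (n − 1)·r_full) = 2.6526 / 2.8647 ≈ 0.9260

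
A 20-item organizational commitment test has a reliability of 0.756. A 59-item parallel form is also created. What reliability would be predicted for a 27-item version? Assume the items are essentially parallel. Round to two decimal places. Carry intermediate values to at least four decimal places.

0.81

Only the ratio of lengths matters: n = 27/20 = 1.3500
r_{27} = n·r / (1 + (n − 1)·r) = 1.0206 / 1.2646 ≈ 0.8071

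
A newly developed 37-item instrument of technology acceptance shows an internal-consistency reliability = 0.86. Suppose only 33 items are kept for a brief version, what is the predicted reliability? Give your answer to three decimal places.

The new length is 33/37 = 0.8919 times the old.
r_new = 0.8919·0.86 / [1 + (0.8919 − 1)·0.86]
r_new = 0.7670 / 0.9070 ≈ 0.8456

0.846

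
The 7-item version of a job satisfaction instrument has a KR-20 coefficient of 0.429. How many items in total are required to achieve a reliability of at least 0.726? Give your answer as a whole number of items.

Rearranging the Spearman-Brown formula for n,
n = r_target (1 − r_old) / [ r_old (1 − r_target) ]
n = [0.726 × 0.571] / [0.429 × 0.274]
  = 0.414546 / 0.117546 = 3.5267
Items needed = n × 7 = 3.5267 × 7 ≈ 24.69 → round up to 25

25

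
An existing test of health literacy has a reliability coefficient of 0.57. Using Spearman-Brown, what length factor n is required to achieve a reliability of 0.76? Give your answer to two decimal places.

2.39

n = 0.76 × (1 − 0.57) / [ 0.57 × (1 − 0.76) ]
n = 0.3268 / 0.1368 ≈ 2.3889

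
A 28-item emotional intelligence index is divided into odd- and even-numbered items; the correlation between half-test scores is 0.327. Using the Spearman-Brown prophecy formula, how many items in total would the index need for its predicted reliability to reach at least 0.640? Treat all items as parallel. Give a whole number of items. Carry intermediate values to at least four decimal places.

r_full = 2(0.327)/(1 + 0.327) = 0.4928
n = r_tgt(1 − r_full) / [r_full(1 − r_tgt)] = 0.640 × 0.5072 / (0.4928 × 0.360) ≈ 1.8297
Items = 1.8297 × 28 ≈ 51.23 → 52

52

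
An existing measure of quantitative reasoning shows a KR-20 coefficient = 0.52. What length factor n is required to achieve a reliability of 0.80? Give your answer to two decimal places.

Spearman-Brown solved for the length factor n:
n = r*(1 − r) / [ r (1 − r*) ]
n = [0.80 × 0.48] / [0.52 × 0.20]
  = 0.3840 / 0.1040 = 3.6923

3.69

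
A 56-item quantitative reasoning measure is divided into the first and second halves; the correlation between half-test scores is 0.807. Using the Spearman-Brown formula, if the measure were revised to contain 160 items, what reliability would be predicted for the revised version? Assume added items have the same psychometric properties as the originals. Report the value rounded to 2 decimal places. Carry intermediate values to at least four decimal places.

0.96

Spearman-Brown correction (n = 2): r_full = 2·0.807/(1 + 0.807) = 0.8932
Then adjust to 160 items: n = 160/56 = 2.8571
r_new = n·r_full / (1 + (n − 1)·r_full) = 2.5520 / 2.6588 ≈ 0.9598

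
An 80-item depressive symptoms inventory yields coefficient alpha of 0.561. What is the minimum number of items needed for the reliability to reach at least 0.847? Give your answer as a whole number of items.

347

Spearman-Brown solved for the length factor n:
n = r*(1 − r) / [ r (1 − r*) ]
n = 0.847(1 − 0.561) / [0.561(1 − 0.847)]
n = 0.371833 / 0.085833 ≈ 4.3321
So the test needs 4.3321 × 80 ≈ 346.57 items; rounding up, 347.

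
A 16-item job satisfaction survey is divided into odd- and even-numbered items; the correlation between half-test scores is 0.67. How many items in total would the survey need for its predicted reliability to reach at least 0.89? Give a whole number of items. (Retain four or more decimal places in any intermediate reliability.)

Corrected full-test reliability: r_full = 2 × 0.67 / (1 + 0.67) ≈ 0.8024
n = r_tgt(1 − r_full) / [r_full(1 − r_tgt)] = 0.89 × 0.1976 / (0.8024 × 0.11) ≈ 1.9925
Required items = 1.9925 × 16 = 31.88, so 32 items.

32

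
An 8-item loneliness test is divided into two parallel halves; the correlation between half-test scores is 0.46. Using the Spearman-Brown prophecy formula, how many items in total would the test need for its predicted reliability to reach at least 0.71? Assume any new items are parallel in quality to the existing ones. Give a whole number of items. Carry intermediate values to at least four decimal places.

Corrected full-test reliability: r_full = 2 × 0.46 / (1 + 0.46) ≈ 0.6301
Solve Spearman-Brown for n: n = 0.71(1 − 0.6301) / [0.6301(1 − 0.71)] = 1.4373
Items = 1.4373 × 8 ≈ 11.50 → 12

12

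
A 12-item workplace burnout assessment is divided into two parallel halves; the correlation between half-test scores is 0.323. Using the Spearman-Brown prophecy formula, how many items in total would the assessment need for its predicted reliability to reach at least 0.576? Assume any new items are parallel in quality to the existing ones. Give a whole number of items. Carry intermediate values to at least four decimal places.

18

Corrected full-test reliability: r_full = 2 × 0.323 / (1 + 0.323) ≈ 0.4883
n = r_tgt(1 − r_full) / [r_full(1 − r_tgt)] = 0.576 × 0.5117 / (0.4883 × 0.424) ≈ 1.4236
Required items = 1.4236 × 12 = 17.08, so 18 items.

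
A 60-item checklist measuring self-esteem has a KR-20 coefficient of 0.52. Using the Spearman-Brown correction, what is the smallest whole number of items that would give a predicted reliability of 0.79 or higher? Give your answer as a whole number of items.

209

Rearranging the Spearman-Brown formula for n,
n = r_target (1 − r_old) / [ r_old (1 − r_target) ]
n = 0.79 × (1 − 0.52) / [ 0.52 × (1 − 0.79) ]
n = 0.3792 / 0.1092 ≈ 3.4725
Items needed = n × 60 = 3.4725 × 60 ≈ 208.35 → round up to 209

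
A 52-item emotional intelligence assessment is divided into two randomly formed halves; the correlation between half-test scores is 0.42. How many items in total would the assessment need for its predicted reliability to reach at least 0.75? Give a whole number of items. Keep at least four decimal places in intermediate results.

r_full = 2(0.42)/(1 + 0.42) = 0.5915
n = r_tgt(1 − r_full) / [r_full(1 − r_tgt)] = 0.75 × 0.4085 / (0.5915 × 0.25) ≈ 2.0719
Required items = 2.0719 × 52 = 107.74, so 108 items.

108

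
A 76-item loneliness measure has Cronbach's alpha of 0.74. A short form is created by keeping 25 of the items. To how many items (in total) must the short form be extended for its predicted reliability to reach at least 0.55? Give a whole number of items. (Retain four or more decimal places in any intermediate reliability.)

First, r for the 25-item form: n = 25/76 = 0.3289, so r_25 = 0.3289·0.74/(1 + (0.3289 − 1)·0.74) = 0.4835
Then solve for n' with r_old = 0.4835, r_target = 0.55: n' = 0.55(1 − 0.4835)/[0.4835(1 − 0.55)] = 1.3056
Total items = 1.3056 × 25 = 32.64, rounded up to 33.

33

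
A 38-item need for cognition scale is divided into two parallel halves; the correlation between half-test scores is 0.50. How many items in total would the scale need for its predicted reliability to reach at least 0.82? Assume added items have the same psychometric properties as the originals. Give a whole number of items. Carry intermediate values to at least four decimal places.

Corrected full-test reliability: r_full = 2 × 0.50 / (1 + 0.50) ≈ 0.6667
Solve Spearman-Brown for n: n = 0.82(1 − 0.6667) / [0.6667(1 − 0.82)] = 2.2774
Items = 2.2774 × 38 ≈ 86.54 → 87

87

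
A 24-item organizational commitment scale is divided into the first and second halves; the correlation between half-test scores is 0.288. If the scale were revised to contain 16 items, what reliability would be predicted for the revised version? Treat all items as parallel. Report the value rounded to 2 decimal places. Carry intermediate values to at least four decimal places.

Spearman-Brown correction (n = 2): r_full = 2·0.288/(1 + 0.288) = 0.4472
Length factor from 24 to 16 items: n = 16/24 = 0.6667
r_new = n·r_full / (1 + (n − 1)·r_full) = 0.2981 / 0.8509 ≈ 0.3503

0.35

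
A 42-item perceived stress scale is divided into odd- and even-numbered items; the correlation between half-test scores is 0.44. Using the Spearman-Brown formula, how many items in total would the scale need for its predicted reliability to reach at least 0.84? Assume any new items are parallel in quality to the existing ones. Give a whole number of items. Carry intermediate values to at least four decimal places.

Corrected full-test reliability: r_full = 2 × 0.44 / (1 + 0.44) ≈ 0.6111
n = r_tgt(1 − r_full) / [r_full(1 − r_tgt)] = 0.84 × 0.3889 / (0.6111 × 0.16) ≈ 3.3411
Required items = 3.3411 × 42 = 140.33, so 141 items.

141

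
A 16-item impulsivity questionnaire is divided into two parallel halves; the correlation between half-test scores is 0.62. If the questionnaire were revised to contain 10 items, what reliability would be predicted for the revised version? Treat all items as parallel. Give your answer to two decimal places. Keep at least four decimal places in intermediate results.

Spearman-Brown correction (n = 2): r_full = 2·0.62/(1 + 0.62) = 0.7654
Length factor from 16 to 10 items: n = 10/16 = 0.6250
r_new = n·r_full / (1 + (n − 1)·r_full) = 0.4784 / 0.7130 ≈ 0.6710

0.67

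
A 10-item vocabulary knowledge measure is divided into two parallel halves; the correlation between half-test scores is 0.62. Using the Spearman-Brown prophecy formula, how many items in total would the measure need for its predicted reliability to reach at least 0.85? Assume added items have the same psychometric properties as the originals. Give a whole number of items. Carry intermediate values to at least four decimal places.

18

r_full = 2(0.62)/(1 + 0.62) = 0.7654
Solve Spearman-Brown for n: n = 0.85(1 − 0.7654) / [0.7654(1 − 0.85)] = 1.7369
Required items = 1.7369 × 10 = 17.37, so 18 items.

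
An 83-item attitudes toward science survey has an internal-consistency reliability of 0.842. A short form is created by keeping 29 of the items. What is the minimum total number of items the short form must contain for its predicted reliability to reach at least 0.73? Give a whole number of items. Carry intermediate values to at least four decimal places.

Short-form reliability: n = 29/83 = 0.3494; r_29 = n·r/(1+(n−1)r) ≈ 0.6506
Then solve for n' with r_old = 0.6506, r_target = 0.73: n' = 0.73(1 − 0.6506)/[0.6506(1 − 0.73)] = 1.4520
Total items = 1.4520 × 29 = 42.11, rounded up to 43.

43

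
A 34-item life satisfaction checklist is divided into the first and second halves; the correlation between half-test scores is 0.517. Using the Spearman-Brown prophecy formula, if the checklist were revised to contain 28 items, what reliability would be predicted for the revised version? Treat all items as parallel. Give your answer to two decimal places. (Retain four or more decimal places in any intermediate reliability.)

0.64

Full-test reliability from the split-half r: r_full = 2(0.517)/(1 + 0.517) = 0.6816
Length factor from 34 to 28 items: n = 28/34 = 0.8235
r_new = n·r_full / (1 + (n − 1)·r_full) = 0.5613 / 0.8797 ≈ 0.6381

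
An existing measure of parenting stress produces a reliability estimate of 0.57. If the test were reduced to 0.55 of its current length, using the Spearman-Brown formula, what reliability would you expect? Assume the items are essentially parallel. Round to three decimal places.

Apply the Spearman-Brown prophecy formula, r' = nr / [1 + (n − 1)r]:
r_new = 0.55·0.57 / [1 + (0.55 − 1)·0.57]
     = 0.3135 / 0.7435 = 0.4217

0.422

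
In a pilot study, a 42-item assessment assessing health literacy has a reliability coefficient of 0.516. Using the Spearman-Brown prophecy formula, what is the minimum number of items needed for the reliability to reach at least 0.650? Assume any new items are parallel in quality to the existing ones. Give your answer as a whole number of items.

Invert Spearman-Brown to solve for n:
n = r*(1 − r) / [ r (1 − r*) ]
n = 0.650(1 − 0.516) / [0.516(1 − 0.650)]
n = 0.314600 / 0.180600 ≈ 1.7420
So the test needs 1.7420 × 42 ≈ 73.16 items; rounding up, 74.

74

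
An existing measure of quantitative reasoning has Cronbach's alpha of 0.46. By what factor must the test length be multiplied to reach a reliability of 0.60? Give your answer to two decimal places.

n = 0.60 × (1 − 0.46) / [ 0.46 × (1 − 0.60) ]
  = 0.3240 / 0.1840 = 1.7609

1.76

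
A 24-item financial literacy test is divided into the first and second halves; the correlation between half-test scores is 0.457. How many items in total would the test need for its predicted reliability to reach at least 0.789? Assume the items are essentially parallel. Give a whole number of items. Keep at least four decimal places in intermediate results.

54

Corrected full-test reliability: r_full = 2 × 0.457 / (1 + 0.457) ≈ 0.6273
n = r_tgt(1 − r_full) / [r_full(1 − r_tgt)] = 0.789 × 0.3727 / (0.6273 × 0.211) ≈ 2.2217
Items = 2.2217 × 24 ≈ 53.32 → 54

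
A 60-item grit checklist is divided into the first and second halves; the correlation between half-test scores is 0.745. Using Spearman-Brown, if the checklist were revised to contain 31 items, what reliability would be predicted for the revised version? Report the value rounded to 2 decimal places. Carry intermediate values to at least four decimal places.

0.75

Full-test reliability from the split-half r: r_full = 2(0.745)/(1 + 0.745) = 0.8539
Then adjust to 31 items: n = 31/60 = 0.5167
r_new = n·r_full / (1 + (n − 1)·r_full) = 0.4412 / 0.5873 ≈ 0.7512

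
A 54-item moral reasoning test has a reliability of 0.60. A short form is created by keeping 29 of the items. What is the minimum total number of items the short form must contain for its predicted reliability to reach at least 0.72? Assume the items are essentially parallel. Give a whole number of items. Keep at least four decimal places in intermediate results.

First, r for the 29-item form: n = 29/54 = 0.5370, so r_29 = 0.5370·0.60/(1 + (0.5370 − 1)·0.60) = 0.4461
Length factor from the short form to reach 0.72: n' = 0.72(1 − 0.4461) / [0.4461(1 − 0.72)] ≈ 3.1928
Items = 3.1928 × 29 ≈ 92.59 → 93

93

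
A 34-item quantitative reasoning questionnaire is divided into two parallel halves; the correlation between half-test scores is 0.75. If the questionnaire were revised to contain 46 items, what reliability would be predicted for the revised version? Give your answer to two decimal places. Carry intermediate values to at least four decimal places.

0.89

First correct the split-half correlation to full-test reliability: r_full = 2 × 0.75 / (1 + 0.75) ≈ 0.8571
Then adjust to 46 items: n = 46/34 = 1.3529
r_new = n·r_full / (1 + (n − 1)·r_full) = 1.1596 / 1.3025 ≈ 0.8903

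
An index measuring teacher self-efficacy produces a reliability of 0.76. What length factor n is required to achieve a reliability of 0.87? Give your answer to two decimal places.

2.11

Rearranging the Spearman-Brown formula for n,
n = r_target (1 − r_old) / [ r_old (1 − r_target) ]
n = 0.87(1 − 0.76) / [0.76(1 − 0.87)]
n = 0.2088 / 0.0988 ≈ 2.1134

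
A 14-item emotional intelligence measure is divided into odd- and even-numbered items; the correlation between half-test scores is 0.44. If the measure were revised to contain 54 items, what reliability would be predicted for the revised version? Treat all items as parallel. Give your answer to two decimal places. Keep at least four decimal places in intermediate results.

0.86

Spearman-Brown correction (n = 2): r_full = 2·0.44/(1 + 0.44) = 0.6111
Then adjust to 54 items: n = 54/14 = 3.8571
r_new = n·r_full / (1 + (n − 1)·r_full) = 2.3571 / 2.7460 ≈ 0.8584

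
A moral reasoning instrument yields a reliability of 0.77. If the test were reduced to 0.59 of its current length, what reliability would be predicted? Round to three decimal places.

r_new = (0.59 × 0.77) / (1 + (0.59 − 1) × 0.77)
r_new = 0.4543 / 0.6843 ≈ 0.6639

0.664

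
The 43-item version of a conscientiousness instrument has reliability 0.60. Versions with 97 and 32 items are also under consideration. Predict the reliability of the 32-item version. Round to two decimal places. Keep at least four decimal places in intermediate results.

0.53

Only the ratio of lengths matters: n = 32/43 = 0.7442
r_{32} = n·r / (1 + (n − 1)·r) = 0.4465 / 0.8465 ≈ 0.5275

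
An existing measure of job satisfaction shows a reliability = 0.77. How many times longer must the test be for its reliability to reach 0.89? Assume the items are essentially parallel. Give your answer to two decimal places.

Invert Spearman-Brown to solve for n:
n = r_target (1 − r_old) / [ r_old (1 − r_target) ]
n = 0.89 × (1 − 0.77) / [ 0.77 × (1 − 0.89) ]
  = 0.2047 / 0.0847 = 2.4168

2.42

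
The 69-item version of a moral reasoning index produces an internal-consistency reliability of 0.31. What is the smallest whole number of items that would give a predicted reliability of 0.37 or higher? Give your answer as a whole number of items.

n = [0.37 × 0.69] / [0.31 × 0.63]
  = 0.2553 / 0.1953 = 1.3072
1.3072 × 69 = 90.20 → 91 items

91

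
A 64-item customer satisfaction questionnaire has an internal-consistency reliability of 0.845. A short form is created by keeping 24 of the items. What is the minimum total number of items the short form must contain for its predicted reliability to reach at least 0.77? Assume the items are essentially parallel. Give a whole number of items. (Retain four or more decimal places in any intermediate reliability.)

40

Short-form reliability: n = 24/64 = 0.3750; r_24 = n·r/(1+(n−1)r) ≈ 0.6715
Length factor from the short form to reach 0.77: n' = 0.77(1 − 0.6715) / [0.6715(1 − 0.77)] ≈ 1.6378
Total items = 1.6378 × 24 = 39.31, rounded up to 40.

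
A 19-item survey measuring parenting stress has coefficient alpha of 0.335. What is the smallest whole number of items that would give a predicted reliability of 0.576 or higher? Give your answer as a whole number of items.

Spearman-Brown solved for the length factor n:
n = r*(1 − r) / [ r (1 − r*) ]
n = 0.576(1 − 0.335) / [0.335(1 − 0.576)]
n = 0.383040 / 0.142040 ≈ 2.6967
So the test needs 2.6967 × 19 ≈ 51.24 items; rounding up, 52.

52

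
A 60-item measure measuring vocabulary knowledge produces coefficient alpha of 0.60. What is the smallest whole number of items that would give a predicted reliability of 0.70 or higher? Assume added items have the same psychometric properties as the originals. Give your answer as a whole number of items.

n = 0.70(1 − 0.60) / [0.60(1 − 0.70)]
n = 0.2800 / 0.1800 ≈ 1.5556
Items needed = n × 60 = 1.5556 × 60 ≈ 93.34 → round up to 94

94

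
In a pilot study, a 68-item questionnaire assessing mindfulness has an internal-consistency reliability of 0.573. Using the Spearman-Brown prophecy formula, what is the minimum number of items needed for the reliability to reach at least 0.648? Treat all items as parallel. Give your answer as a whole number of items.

Rearranging the Spearman-Brown formula for n,
n = r*(1 − r) / [ r (1 − r*) ]
n = 0.648(1 − 0.573) / [0.573(1 − 0.648)]
n = 0.276696 / 0.201696 ≈ 1.3718
So the test needs 1.3718 × 68 ≈ 93.28 items; rounding up, 94.

94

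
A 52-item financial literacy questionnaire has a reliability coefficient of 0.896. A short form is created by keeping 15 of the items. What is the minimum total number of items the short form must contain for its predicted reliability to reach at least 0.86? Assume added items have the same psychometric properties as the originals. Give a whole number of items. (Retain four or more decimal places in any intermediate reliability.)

38

Short-form reliability: n = 15/52 = 0.2885; r_15 = n·r/(1+(n−1)r) ≈ 0.7131
Then solve for n' with r_old = 0.7131, r_target = 0.86: n' = 0.86(1 − 0.7131)/[0.7131(1 − 0.86)] = 2.4714
Items = 2.4714 × 15 ≈ 37.07 → 38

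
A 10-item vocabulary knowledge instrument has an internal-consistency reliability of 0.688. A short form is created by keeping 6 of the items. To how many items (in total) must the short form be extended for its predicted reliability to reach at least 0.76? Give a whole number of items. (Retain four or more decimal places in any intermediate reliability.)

Short-form reliability: n = 6/10 = 0.6000; r_6 = n·r/(1+(n−1)r) ≈ 0.5695
Then solve for n' with r_old = 0.5695, r_target = 0.76: n' = 0.76(1 − 0.5695)/[0.5695(1 − 0.76)] = 2.3938
Total items = 2.3938 × 6 = 14.36, rounded up to 15.

15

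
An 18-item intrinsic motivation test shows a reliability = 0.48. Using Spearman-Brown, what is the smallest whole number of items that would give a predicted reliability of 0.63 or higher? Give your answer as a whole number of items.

n = [0.63 × 0.52] / [0.48 × 0.37]
n = 0.3276 / 0.1776 ≈ 1.8446
So the test needs 1.8446 × 18 ≈ 33.20 items; rounding up, 34.

34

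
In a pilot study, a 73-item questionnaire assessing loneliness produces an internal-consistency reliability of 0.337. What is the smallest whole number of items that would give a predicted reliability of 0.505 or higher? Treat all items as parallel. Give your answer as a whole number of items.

n = [0.505 × 0.663] / [0.337 × 0.495]
  = 0.334815 / 0.166815 = 2.0071
Items needed = n × 73 = 2.0071 × 73 ≈ 146.52 → round up to 147

147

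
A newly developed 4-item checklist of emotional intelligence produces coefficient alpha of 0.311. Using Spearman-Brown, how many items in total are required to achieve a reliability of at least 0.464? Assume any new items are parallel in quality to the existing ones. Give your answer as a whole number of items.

8

n = [0.464 × 0.689] / [0.311 × 0.536]
n = 0.319696 / 0.166696 ≈ 1.9178
Items needed = n × 4 = 1.9178 × 4 ≈ 7.67 → round up to 8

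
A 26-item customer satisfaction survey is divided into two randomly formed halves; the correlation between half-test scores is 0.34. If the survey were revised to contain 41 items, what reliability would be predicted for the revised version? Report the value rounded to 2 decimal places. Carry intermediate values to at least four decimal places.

0.62

First correct the split-half correlation to full-test reliability: r_full = 2 × 0.34 / (1 + 0.34) ≈ 0.5075
Length factor from 26 to 41 items: n = 41/26 = 1.5769
r_new = n·r_full / (1 + (n − 1)·r_full) = 0.8003 / 1.2928 ≈ 0.6190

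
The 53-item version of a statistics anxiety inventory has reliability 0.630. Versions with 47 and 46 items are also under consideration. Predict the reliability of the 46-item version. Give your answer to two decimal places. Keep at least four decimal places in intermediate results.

0.60

The 47-item form is not needed; work directly from the 53-item form with n = 46/53 = 0.8679.
r_{46} = n·r / (1 + (n − 1)·r) = 0.5468 / 0.9168 ≈ 0.5964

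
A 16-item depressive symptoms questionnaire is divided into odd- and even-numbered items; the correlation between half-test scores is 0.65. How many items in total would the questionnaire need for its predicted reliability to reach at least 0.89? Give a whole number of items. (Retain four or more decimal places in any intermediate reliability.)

Corrected full-test reliability: r_full = 2 × 0.65 / (1 + 0.65) ≈ 0.7879
Solve Spearman-Brown for n: n = 0.89(1 − 0.7879) / [0.7879(1 − 0.89)] = 2.1780
Required items = 2.1780 × 16 = 34.85, so 35 items.

35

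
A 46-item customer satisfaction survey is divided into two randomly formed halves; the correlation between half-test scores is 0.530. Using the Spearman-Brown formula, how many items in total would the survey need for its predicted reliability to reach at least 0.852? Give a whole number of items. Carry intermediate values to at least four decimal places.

Corrected full-test reliability: r_full = 2 × 0.530 / (1 + 0.530) ≈ 0.6928
Solve Spearman-Brown for n: n = 0.852(1 − 0.6928) / [0.6928(1 − 0.852)] = 2.5526
Items = 2.5526 × 46 ≈ 117.42 → 118

118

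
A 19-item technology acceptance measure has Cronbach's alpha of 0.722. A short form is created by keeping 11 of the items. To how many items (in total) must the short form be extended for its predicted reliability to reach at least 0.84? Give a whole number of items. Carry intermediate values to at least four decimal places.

Short-form reliability: n = 11/19 = 0.5789; r_11 = n·r/(1+(n−1)r) ≈ 0.6006
Then solve for n' with r_old = 0.6006, r_target = 0.84: n' = 0.84(1 − 0.6006)/[0.6006(1 − 0.84)] = 3.4913
Total items = 3.4913 × 11 = 38.40, rounded up to 39.

39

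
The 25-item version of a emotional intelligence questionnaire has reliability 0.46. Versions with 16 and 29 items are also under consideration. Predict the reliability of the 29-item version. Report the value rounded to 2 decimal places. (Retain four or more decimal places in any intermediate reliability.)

0.50

Only the ratio of lengths matters: n = 29/25 = 1.1600
r_{29} = n·r / (1 + (n − 1)·r) = 0.5336 / 1.0736 ≈ 0.4970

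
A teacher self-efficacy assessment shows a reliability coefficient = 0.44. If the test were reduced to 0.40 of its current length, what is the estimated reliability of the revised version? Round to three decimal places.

By Spearman-Brown, r_new = n r / (1 + (n − 1) r).
r_new = (0.4 × 0.44) / (1 + (0.4 − 1) × 0.44)
     = 0.1760 / 0.7360 = 0.2391

0.239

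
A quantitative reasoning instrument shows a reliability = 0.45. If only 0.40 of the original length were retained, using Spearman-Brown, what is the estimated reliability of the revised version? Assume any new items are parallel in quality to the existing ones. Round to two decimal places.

Apply the Spearman-Brown prophecy formula, r' = nr / [1 + (n − 1)r]:
r_new = (0.4 × 0.45) / (1 + (0.4 − 1) × 0.45)
     = 0.1800 / 0.7300 = 0.2466

0.25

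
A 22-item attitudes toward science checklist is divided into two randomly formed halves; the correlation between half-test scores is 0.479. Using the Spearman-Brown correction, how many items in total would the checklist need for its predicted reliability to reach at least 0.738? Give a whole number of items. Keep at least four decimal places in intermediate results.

r_full = 2(0.479)/(1 + 0.479) = 0.6477
Solve Spearman-Brown for n: n = 0.738(1 − 0.6477) / [0.6477(1 − 0.738)] = 1.5321
Items = 1.5321 × 22 ≈ 33.71 → 34

34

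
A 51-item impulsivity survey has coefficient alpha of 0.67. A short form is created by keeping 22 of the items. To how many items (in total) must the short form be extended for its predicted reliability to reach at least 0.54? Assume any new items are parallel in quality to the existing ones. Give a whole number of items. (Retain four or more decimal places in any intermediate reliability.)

First, r for the 22-item form: n = 22/51 = 0.4314, so r_22 = 0.4314·0.67/(1 + (0.4314 − 1)·0.67) = 0.4669
Length factor from the short form to reach 0.54: n' = 0.54(1 − 0.4669) / [0.4669(1 − 0.54)] ≈ 1.3404
Items = 1.3404 × 22 ≈ 29.49 → 30

30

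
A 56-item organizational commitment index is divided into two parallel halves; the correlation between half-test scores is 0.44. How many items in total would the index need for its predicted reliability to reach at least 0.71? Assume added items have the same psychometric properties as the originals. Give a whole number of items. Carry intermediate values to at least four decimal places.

88

r_full = 2(0.44)/(1 + 0.44) = 0.6111
Solve Spearman-Brown for n: n = 0.71(1 − 0.6111) / [0.6111(1 − 0.71)] = 1.5581
Items = 1.5581 × 56 ≈ 87.25 → 88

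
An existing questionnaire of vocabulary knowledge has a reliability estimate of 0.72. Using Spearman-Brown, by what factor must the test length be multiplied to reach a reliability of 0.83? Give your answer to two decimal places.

1.90

n = 0.83 × (1 − 0.72) / [ 0.72 × (1 − 0.83) ]
n = 0.2324 / 0.1224 ≈ 1.8987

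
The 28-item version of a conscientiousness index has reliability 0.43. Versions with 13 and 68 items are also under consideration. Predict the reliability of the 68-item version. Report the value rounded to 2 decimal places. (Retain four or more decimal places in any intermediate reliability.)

0.65

The 13-item form is not needed; work directly from the 28-item form with n = 68/28 = 2.4286.
r_{68} = n·r / (1 + (n − 1)·r) = 1.0443 / 1.6143 ≈ 0.6469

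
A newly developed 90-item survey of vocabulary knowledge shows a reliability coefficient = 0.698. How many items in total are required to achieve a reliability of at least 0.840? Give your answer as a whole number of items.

Rearranging the Spearman-Brown formula for n,
n = r_target (1 − r_old) / [ r_old (1 − r_target) ]
n = 0.840 × (1 − 0.698) / [ 0.698 × (1 − 0.840) ]
n = 0.253680 / 0.111680 ≈ 2.2715
Items needed = n × 90 = 2.2715 × 90 ≈ 204.44 → round up to 205

205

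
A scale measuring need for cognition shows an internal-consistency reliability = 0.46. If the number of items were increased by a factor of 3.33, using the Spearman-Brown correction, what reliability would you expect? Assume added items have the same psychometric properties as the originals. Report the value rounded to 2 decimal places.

Apply the Spearman-Brown prophecy formula, r' = nr / [1 + (n − 1)r]:
r_new = 3.33·0.46 / [1 + (3.33 − 1)·0.46]
     = 1.5318 / 2.0718 = 0.7394

0.74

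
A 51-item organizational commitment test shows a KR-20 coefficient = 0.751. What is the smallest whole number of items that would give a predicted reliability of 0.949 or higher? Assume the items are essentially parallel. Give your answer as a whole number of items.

315

n = 0.949(1 − 0.751) / [0.751(1 − 0.949)]
  = 0.236301 / 0.038301 = 6.1696
6.1696 × 51 = 314.65 → 315 items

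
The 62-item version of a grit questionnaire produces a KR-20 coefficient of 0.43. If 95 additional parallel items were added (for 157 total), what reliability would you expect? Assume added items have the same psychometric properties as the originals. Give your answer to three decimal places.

0.656

Length ratio n = 157/62 = 2.5323
r_new = 2.5323·0.43 / [1 + (2.5323 − 1)·0.43]
     = 1.0889 / 1.6589 = 0.6564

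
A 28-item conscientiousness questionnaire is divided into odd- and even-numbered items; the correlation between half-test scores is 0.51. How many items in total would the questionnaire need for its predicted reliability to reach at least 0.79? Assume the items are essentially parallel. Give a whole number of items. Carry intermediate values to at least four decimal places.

Corrected full-test reliability: r_full = 2 × 0.51 / (1 + 0.51) ≈ 0.6755
n = r_tgt(1 − r_full) / [r_full(1 − r_tgt)] = 0.79 × 0.3245 / (0.6755 × 0.21) ≈ 1.8072
Required items = 1.8072 × 28 = 50.60, so 51 items.

51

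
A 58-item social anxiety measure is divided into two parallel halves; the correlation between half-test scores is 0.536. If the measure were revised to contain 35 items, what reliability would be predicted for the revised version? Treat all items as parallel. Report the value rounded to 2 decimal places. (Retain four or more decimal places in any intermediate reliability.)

0.58

Full-test reliability from the split-half r: r_full = 2(0.536)/(1 + 0.536) = 0.6979
Then adjust to 35 items: n = 35/58 = 0.6034
r_new = n·r_full / (1 + (n − 1)·r_full) = 0.4211 / 0.7232 ≈ 0.5823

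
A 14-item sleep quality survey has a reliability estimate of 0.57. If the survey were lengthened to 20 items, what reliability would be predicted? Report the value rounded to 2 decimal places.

0.65

n = 20/14 = 1.4286
Spearman-Brown: r_new = n·r / (1 + (n − 1)·r)
r_new = 1.4286·0.57 / [1 + (1.4286 − 1)·0.57]
     = 0.8143 / 1.2443 = 0.6544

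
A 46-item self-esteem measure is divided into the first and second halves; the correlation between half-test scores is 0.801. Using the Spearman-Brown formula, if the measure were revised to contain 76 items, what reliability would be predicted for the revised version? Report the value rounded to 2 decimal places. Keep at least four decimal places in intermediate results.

0.93

First correct the split-half correlation to full-test reliability: r_full = 2 × 0.801 / (1 + 0.801) ≈ 0.8895
Length factor from 46 to 76 items: n = 76/46 = 1.6522
r_new = n·r_full / (1 + (n − 1)·r_full) = 1.4696 / 1.5801 ≈ 0.9301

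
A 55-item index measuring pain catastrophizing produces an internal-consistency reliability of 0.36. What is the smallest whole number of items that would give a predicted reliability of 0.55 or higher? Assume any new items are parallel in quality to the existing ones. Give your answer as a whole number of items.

Spearman-Brown solved for the length factor n:
n = r*(1 − r) / [ r (1 − r*) ]
n = 0.55 × (1 − 0.36) / [ 0.36 × (1 − 0.55) ]
n = 0.3520 / 0.1620 ≈ 2.1728
2.1728 × 55 = 119.50 → 120 items

120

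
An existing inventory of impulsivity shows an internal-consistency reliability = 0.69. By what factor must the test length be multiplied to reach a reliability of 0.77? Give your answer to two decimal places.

1.50

Rearranging the Spearman-Brown formula for n,
n = r*(1 − r) / [ r (1 − r*) ]
n = [0.77 × 0.31] / [0.69 × 0.23]
n = 0.2387 / 0.1587 ≈ 1.5041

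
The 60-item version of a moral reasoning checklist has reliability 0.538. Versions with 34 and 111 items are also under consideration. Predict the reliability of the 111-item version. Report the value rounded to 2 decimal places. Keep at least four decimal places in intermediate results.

0.68

The 34-item form is not needed; work directly from the 60-item form with n = 111/60 = 1.8500.
r_{111} = n·r / (1 + (n − 1)·r) = 0.9953 / 1.4573 ≈ 0.6830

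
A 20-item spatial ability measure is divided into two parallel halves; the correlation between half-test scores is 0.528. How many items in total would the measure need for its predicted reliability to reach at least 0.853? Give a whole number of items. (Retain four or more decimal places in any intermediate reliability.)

52

Corrected full-test reliability: r_full = 2 × 0.528 / (1 + 0.528) ≈ 0.6911
n = r_tgt(1 − r_full) / [r_full(1 − r_tgt)] = 0.853 × 0.3089 / (0.6911 × 0.147) ≈ 2.5936
Required items = 2.5936 × 20 = 51.87, so 52 items.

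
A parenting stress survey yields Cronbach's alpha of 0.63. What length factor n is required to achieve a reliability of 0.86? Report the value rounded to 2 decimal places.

3.61

Spearman-Brown solved for the length factor n:
n = r_target (1 − r_old) / [ r_old (1 − r_target) ]
n = 0.86 × (1 − 0.63) / [ 0.63 × (1 − 0.86) ]
n = 0.3182 / 0.0882 ≈ 3.6077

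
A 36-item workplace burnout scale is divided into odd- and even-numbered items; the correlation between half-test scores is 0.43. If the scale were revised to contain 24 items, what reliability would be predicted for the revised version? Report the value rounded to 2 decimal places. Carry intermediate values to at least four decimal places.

Full-test reliability from the split-half r: r_full = 2(0.43)/(1 + 0.43) = 0.6014
Length factor from 36 to 24 items: n = 24/36 = 0.6667
r_new = n·r_full / (1 + (n − 1)·r_full) = 0.4010 / 0.7996 ≈ 0.5015

0.50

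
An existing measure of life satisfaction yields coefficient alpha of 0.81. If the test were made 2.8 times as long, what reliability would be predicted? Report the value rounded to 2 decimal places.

Apply the Spearman-Brown prophecy formula, r' = nr / [1 + (n − 1)r]:
r_new = 2.8·0.81 / [1 + (2.8 − 1)·0.81]
r_new = 2.2680 / 2.4580 ≈ 0.9227

0.92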